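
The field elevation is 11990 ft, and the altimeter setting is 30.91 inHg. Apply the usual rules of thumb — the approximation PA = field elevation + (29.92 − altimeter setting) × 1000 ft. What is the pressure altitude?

11000 ft

Pressure correction = (29.92 − 30.91) × 1000 = -990 ft.
Pressure altitude = 11990 + (-990) = 11000 ft.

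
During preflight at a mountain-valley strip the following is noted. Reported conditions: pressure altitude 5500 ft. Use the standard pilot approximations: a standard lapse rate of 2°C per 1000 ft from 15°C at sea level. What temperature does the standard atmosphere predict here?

4°C

ISA temperature = 15 − 2 × (5500/1000) = 15 − 11 = 4°C.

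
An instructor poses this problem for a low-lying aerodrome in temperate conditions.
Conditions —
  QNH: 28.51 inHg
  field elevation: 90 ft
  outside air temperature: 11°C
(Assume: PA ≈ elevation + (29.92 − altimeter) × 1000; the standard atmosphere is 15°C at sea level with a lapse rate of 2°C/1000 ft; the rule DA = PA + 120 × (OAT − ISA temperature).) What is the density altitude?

1380 ft

Pressure altitude = 90 + (29.92 − 28.51) × 1000 = 90 + (+1410) = 1500 ft.
ISA temperature at 1500 ft = 15 − 2 × (1500/1000) = 12°C.
ISA deviation = 11 − 12 = -1°C.
Density altitude = 1500 + 120 × (-1) = 1380 ft.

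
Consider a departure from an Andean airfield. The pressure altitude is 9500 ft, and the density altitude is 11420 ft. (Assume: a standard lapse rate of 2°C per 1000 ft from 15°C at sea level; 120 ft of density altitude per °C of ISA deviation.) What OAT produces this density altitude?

12°C

Density altitude − pressure altitude = 11420 − 9500 = +1920 ft.
At 120 ft/°C that is an ISA deviation of 1920/120 = +16°C.
ISA temperature at 9500 ft = 15 − 2 × (9500/1000) = -4°C.
OAT = ISA + deviation = -4 + (+16) = 12°C.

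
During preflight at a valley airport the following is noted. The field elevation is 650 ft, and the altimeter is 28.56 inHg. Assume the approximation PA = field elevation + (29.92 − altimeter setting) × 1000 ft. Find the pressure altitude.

Pressure correction = (29.92 − 28.56) × 1000 = +1360 ft.
Pressure altitude = 650 + (+1360) = 2010 ft.

2010 ft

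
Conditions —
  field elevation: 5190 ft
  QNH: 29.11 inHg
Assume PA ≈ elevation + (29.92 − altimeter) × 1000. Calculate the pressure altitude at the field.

Pressure correction = (29.92 − 29.11) × 1000 = +810 ft.
Pressure altitude = 5190 + (+810) = 6000 ft.

6000 ft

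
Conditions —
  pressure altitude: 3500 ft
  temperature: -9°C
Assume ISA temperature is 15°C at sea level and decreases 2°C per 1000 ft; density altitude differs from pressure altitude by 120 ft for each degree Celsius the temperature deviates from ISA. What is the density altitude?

ISA temperature at 3500 ft = 15 − 2 × (3500/1000) = 8°C.
ISA deviation = -9 − 8 = -17°C.
Density altitude = 3500 + 120 × (-17) = 3500 + (-2040) = 1460 ft.

1460 ft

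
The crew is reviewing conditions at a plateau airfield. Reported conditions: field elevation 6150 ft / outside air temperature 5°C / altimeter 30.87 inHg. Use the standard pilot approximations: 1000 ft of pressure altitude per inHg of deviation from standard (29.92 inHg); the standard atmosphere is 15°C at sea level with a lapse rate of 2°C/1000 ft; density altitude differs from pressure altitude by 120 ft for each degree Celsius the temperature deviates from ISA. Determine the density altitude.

5248 ft

Pressure altitude = 6150 + (29.92 − 30.87) × 1000 = 6150 + (-950) = 5200 ft.
ISA temperature at 5200 ft = 15 − 2 × (5200/1000) = 4.6°C.
ISA deviation = 5 − 4.6 = +0.4°C.
Density altitude = 5200 + 120 × (0.4) = 5248 ft.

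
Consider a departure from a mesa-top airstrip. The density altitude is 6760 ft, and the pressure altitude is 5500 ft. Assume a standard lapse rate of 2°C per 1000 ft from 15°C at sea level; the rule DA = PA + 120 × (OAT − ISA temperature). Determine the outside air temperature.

Density altitude − pressure altitude = 6760 − 5500 = +1260 ft.
At 120 ft/°C that is an ISA deviation of 1260/120 = +10.5°C.
ISA temperature at 5500 ft = 15 − 2 × (5500/1000) = 4°C.
OAT = ISA + deviation = 4 + (+10.5) = 14.5°C.

14.5°C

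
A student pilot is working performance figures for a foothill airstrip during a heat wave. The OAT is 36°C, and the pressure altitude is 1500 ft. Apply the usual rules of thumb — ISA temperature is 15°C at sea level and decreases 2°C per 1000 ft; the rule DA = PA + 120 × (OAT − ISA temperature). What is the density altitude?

4380 ft

ISA temperature at 1500 ft = 15 − 2 × (1500/1000) = 12°C.
ISA deviation = 36 − 12 = +24°C.
Density altitude = 1500 + 120 × (24) = 1500 + (+2880) = 4380 ft.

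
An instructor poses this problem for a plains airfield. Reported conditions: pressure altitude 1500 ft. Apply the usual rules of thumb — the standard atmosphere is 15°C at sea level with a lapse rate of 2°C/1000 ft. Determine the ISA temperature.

12°C

ISA temperature = 15 − 2 × (1500/1000) = 15 − 3 = 12°C.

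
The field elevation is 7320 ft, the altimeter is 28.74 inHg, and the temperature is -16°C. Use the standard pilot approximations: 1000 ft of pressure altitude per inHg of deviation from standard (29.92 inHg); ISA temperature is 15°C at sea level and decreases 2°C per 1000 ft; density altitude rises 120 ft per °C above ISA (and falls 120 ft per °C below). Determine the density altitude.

Pressure altitude = 7320 + (29.92 − 28.74) × 1000 = 7320 + (+1180) = 8500 ft.
ISA temperature at 8500 ft = 15 − 2 × (8500/1000) = -2°C.
ISA deviation = -16 − (-2) = -14°C.
Density altitude = 8500 + 120 × (-14) = 6820 ft.

6820 ft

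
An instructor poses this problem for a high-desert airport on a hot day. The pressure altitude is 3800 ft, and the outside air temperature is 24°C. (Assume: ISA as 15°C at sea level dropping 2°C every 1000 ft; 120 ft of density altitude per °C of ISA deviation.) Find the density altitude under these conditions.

ISA temperature at 3800 ft = 15 − 2 × (3800/1000) = 7.4°C.
ISA deviation = 24 − 7.4 = +16.6°C.
Density altitude = 3800 + 120 × (16.6) = 3800 + (+1992) = 5792 ft.

5792 ft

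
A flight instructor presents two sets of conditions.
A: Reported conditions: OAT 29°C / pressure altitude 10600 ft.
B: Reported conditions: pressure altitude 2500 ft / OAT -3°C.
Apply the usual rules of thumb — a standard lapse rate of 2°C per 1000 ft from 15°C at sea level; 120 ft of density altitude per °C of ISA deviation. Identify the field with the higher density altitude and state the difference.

A: ISA temp = -6.2°C, deviation +35.2°C, DA = 10600 + 120 × 35.2 = 14824 ft.
B: ISA temp = 10°C, deviation -13°C, DA = 2500 + 120 × (-13) = 940 ft.
A is higher by 14824 − 940 = 13884 ft.

A by 13884 ft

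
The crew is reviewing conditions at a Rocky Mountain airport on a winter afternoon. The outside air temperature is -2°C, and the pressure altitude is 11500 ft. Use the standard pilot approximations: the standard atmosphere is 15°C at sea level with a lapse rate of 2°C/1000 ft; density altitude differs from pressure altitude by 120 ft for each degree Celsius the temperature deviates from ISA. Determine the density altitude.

ISA temperature at 11500 ft = 15 − 2 × (11500/1000) = -8°C.
ISA deviation = -2 − (-8) = +6°C.
Density altitude = 11500 + 120 × (6) = 11500 + (+720) = 12220 ft.

12220 ft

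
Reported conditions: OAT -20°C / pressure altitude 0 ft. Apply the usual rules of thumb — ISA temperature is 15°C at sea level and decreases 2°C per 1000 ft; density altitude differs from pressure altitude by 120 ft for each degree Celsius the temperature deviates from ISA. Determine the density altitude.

ISA temperature at 0 ft = 15 − 2 × (0/1000) = 15°C.
ISA deviation = -20 − 15 = -35°C.
Density altitude = 0 + 120 × (-35) = 0 + (-4200) = -4200 ft.

-4200 ft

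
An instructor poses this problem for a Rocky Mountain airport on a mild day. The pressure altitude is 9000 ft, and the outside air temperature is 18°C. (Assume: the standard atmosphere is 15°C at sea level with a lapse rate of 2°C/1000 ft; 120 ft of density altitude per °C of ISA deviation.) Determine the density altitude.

ISA temperature at 9000 ft = 15 − 2 × (9000/1000) = -3°C.
ISA deviation = 18 − (-3) = +21°C.
Density altitude = 9000 + 120 × (21) = 9000 + (+2520) = 11520 ft.

11520 ft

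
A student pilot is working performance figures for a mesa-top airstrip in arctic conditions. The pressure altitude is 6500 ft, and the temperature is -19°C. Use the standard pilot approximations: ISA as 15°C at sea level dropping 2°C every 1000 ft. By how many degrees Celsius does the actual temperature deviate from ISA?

ISA temperature at 6500 ft = 15 − 2 × (6500/1000) = 2°C.
Deviation = OAT − ISA = -19 − 2 = -21°C.

ISA-21°C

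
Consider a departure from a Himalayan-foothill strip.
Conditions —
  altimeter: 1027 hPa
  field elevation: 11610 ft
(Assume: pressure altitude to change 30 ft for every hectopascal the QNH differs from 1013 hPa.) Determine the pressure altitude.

11190 ft

Pressure correction = (1013 − 1027) × 30 = -420 ft.
Pressure altitude = 11610 + (-420) = 11190 ft.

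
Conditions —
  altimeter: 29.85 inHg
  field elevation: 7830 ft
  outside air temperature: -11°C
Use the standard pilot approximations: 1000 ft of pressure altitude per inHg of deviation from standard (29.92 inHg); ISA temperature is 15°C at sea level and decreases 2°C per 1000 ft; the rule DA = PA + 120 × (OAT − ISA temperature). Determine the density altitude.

Pressure altitude = 7830 + (29.92 − 29.85) × 1000 = 7830 + (+70) = 7900 ft.
ISA temperature at 7900 ft = 15 − 2 × (7900/1000) = -0.8°C.
ISA deviation = -11 − (-0.8) = -10.2°C.
Density altitude = 7900 + 120 × (-10.2) = 6676 ft.

6676 ft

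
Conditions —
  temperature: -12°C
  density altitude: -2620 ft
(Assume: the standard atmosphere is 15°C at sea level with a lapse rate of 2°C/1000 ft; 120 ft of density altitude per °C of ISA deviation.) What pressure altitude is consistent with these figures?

DA = PA + 120 × (OAT − (15 − 2·PA/1000)) = PA + 120·OAT − 1800 + 0.24·PA = 1.24·PA + 120·OAT − 1800.
So 1.24·PA = -2620 − 120 × (-12) + 1800 = 620.
PA = 620 / 1.24 = 500 ft.

500 ft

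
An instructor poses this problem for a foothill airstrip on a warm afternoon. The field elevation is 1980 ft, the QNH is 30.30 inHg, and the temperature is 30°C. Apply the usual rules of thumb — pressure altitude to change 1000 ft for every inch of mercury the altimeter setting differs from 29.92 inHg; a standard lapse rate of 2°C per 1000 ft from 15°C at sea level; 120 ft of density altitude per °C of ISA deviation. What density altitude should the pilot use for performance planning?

3784 ft

Pressure altitude = 1980 + (29.92 − 30.30) × 1000 = 1980 + (-380) = 1600 ft.
ISA temperature at 1600 ft = 15 − 2 × (1600/1000) = 11.8°C.
ISA deviation = 30 − 11.8 = +18.2°C.
Density altitude = 1600 + 120 × (18.2) = 3784 ft.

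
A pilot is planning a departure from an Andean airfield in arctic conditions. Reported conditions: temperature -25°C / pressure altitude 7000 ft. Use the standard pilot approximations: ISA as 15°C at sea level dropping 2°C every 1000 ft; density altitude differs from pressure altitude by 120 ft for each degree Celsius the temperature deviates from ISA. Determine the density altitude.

3880 ft

ISA temperature at 7000 ft = 15 − 2 × (7000/1000) = 1°C.
ISA deviation = -25 − 1 = -26°C.
Density altitude = 7000 + 120 × (-26) = 7000 + (-3120) = 3880 ft.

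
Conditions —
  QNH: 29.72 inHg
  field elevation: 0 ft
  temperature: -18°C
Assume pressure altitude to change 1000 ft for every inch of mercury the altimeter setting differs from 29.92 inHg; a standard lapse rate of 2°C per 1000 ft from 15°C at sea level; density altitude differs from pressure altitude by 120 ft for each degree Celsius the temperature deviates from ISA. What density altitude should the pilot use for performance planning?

Pressure altitude = 0 + (29.92 − 29.72) × 1000 = 0 + (+200) = 200 ft.
ISA temperature at 200 ft = 15 − 2 × (200/1000) = 14.6°C.
ISA deviation = -18 − 14.6 = -32.6°C.
Density altitude = 200 + 120 × (-32.6) = -3712 ft.

-3712 ft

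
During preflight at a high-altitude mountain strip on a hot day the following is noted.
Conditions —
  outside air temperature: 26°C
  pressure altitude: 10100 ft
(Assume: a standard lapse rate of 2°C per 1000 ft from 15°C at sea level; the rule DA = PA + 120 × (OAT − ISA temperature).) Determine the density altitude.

13844 ft

ISA temperature at 10100 ft = 15 − 2 × (10100/1000) = -5.2°C.
ISA deviation = 26 − (-5.2) = +31.2°C.
Density altitude = 10100 + 120 × (31.2) = 10100 + (+3744) = 13844 ft.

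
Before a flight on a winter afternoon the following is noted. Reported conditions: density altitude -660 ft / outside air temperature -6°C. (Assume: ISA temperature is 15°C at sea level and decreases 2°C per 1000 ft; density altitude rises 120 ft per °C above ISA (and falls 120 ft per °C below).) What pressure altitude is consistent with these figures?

DA = PA + 120 × (OAT − (15 − 2·PA/1000)) = PA + 120·OAT − 1800 + 0.24·PA = 1.24·PA + 120·OAT − 1800.
So 1.24·PA = -660 − 120 × (-6) + 1800 = 1860.
PA = 1860 / 1.24 = 1500 ft.

1500 ft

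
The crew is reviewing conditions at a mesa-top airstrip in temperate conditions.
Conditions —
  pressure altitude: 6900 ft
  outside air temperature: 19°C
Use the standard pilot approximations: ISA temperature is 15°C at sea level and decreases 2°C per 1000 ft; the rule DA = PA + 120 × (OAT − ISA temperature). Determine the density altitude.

ISA temperature at 6900 ft = 15 − 2 × (6900/1000) = 1.2°C.
ISA deviation = 19 − 1.2 = +17.8°C.
Density altitude = 6900 + 120 × (17.8) = 6900 + (+2136) = 9036 ft.

9036 ft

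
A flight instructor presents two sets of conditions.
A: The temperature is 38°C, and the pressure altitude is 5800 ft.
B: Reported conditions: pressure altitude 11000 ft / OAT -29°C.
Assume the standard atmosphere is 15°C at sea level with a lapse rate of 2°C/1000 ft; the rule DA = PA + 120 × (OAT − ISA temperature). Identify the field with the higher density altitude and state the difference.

A by 1592 ft

A: ISA temp = 3.4°C, deviation +34.6°C, DA = 5800 + 120 × 34.6 = 9952 ft.
B: ISA temp = -7°C, deviation -22°C, DA = 11000 + 120 × (-22) = 8360 ft.
A is higher by 9952 − 8360 = 1592 ft.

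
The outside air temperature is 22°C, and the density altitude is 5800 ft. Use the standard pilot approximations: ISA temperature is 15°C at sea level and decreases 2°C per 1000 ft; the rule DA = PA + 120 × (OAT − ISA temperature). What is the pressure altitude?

4000 ft

DA = PA + 120 × (OAT − (15 − 2·PA/1000)) = PA + 120·OAT − 1800 + 0.24·PA = 1.24·PA + 120·OAT − 1800.
So 1.24·PA = 5800 − 120 × 22 + 1800 = 4960.
PA = 4960 / 1.24 = 4000 ft.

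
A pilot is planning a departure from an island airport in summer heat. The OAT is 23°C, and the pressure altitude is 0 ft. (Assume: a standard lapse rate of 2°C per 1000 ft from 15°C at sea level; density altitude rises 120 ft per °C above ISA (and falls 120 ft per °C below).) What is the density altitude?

960 ft

ISA temperature at 0 ft = 15 − 2 × (0/1000) = 15°C.
ISA deviation = 23 − 15 = +8°C.
Density altitude = 0 + 120 × (8) = 0 + (+960) = 960 ft.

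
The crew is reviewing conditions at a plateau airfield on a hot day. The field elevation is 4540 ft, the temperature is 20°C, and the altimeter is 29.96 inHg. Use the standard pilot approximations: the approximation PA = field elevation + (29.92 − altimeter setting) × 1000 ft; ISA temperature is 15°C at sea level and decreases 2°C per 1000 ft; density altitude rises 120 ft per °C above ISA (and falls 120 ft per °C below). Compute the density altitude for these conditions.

Pressure altitude = 4540 + (29.92 − 29.96) × 1000 = 4540 + (-40) = 4500 ft.
ISA temperature at 4500 ft = 15 − 2 × (4500/1000) = 6°C.
ISA deviation = 20 − 6 = +14°C.
Density altitude = 4500 + 120 × (14) = 6180 ft.

6180 ft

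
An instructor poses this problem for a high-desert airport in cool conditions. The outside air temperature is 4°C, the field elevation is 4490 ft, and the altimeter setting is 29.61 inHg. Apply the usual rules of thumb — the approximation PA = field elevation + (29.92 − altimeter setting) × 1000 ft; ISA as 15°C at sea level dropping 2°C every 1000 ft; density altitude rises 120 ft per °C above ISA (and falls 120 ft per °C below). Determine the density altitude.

4632 ft

Pressure altitude = 4490 + (29.92 − 29.61) × 1000 = 4490 + (+310) = 4800 ft.
ISA temperature at 4800 ft = 15 − 2 × (4800/1000) = 5.4°C.
ISA deviation = 4 − 5.4 = -1.4°C.
Density altitude = 4800 + 120 × (-1.4) = 4632 ft.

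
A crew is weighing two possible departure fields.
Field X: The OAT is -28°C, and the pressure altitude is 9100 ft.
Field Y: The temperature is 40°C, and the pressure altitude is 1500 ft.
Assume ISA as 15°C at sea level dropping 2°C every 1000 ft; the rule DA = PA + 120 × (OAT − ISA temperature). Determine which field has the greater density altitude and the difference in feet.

Field X: ISA temp = -3.2°C, deviation -24.8°C, DA = 9100 + 120 × (-24.8) = 6124 ft.
Field Y: ISA temp = 12°C, deviation +28°C, DA = 1500 + 120 × 28 = 4860 ft.
Field X is higher by 6124 − 4860 = 1264 ft.

Field X by 1264 ft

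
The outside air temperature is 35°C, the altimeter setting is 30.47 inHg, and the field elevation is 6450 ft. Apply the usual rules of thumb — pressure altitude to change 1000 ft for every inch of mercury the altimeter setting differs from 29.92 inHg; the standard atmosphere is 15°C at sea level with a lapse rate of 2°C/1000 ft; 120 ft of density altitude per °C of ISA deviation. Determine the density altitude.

9716 ft

Pressure altitude = 6450 + (29.92 − 30.47) × 1000 = 6450 + (-550) = 5900 ft.
ISA temperature at 5900 ft = 15 − 2 × (5900/1000) = 3.2°C.
ISA deviation = 35 − 3.2 = +31.8°C.
Density altitude = 5900 + 120 × (31.8) = 9716 ft.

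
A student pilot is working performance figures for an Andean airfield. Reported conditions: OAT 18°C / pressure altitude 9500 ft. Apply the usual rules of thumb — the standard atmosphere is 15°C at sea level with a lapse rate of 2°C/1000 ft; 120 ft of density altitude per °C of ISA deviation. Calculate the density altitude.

ISA temperature at 9500 ft = 15 − 2 × (9500/1000) = -4°C.
ISA deviation = 18 − (-4) = +22°C.
Density altitude = 9500 + 120 × (22) = 9500 + (+2640) = 12140 ft.

12140 ft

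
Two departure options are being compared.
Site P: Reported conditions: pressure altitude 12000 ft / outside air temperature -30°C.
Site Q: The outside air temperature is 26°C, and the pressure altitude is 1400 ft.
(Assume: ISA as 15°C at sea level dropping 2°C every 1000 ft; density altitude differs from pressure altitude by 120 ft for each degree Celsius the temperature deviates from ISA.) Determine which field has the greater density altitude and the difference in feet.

Site P by 6424 ft

Site P: ISA temp = -9°C, deviation -21°C, DA = 12000 + 120 × (-21) = 9480 ft.
Site Q: ISA temp = 12.2°C, deviation +13.8°C, DA = 1400 + 120 × 13.8 = 3056 ft.
Site P is higher by 9480 − 3056 = 6424 ft.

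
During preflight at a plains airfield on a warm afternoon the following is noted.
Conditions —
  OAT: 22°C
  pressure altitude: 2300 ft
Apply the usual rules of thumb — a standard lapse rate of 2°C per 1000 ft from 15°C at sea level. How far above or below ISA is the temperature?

ISA+11.6°C

ISA temperature at 2300 ft = 15 − 2 × (2300/1000) = 10.4°C.
Deviation = OAT − ISA = 22 − 10.4 = +11.6°C.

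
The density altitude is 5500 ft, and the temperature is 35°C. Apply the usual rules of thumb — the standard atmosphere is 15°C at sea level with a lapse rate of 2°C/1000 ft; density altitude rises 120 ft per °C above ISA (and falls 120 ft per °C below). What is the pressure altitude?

DA = PA + 120 × (OAT − (15 − 2·PA/1000)) = PA + 120·OAT − 1800 + 0.24·PA = 1.24·PA + 120·OAT − 1800.
So 1.24·PA = 5500 − 120 × 35 + 1800 = 3100.
PA = 3100 / 1.24 = 2500 ft.

2500 ft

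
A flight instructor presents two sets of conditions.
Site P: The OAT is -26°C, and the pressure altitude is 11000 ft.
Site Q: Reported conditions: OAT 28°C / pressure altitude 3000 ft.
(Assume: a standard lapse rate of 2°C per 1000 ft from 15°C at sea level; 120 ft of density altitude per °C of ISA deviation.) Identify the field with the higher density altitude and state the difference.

Site P: ISA temp = -7°C, deviation -19°C, DA = 11000 + 120 × (-19) = 8720 ft.
Site Q: ISA temp = 9°C, deviation +19°C, DA = 3000 + 120 × 19 = 5280 ft.
Site P is higher by 8720 − 5280 = 3440 ft.

Site P by 3440 ft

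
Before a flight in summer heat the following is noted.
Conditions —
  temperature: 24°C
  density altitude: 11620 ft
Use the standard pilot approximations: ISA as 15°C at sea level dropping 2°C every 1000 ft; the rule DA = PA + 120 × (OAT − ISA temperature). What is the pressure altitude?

DA = PA + 120 × (OAT − (15 − 2·PA/1000)) = PA + 120·OAT − 1800 + 0.24·PA = 1.24·PA + 120·OAT − 1800.
So 1.24·PA = 11620 − 120 × 24 + 1800 = 10540.
PA = 10540 / 1.24 = 8500 ft.

8500 ft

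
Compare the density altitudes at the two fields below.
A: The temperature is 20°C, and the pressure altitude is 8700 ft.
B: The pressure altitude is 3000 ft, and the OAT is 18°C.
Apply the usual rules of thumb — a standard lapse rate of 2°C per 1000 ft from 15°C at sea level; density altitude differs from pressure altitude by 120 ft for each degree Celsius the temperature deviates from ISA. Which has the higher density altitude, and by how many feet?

A: ISA temp = -2.4°C, deviation +22.4°C, DA = 8700 + 120 × 22.4 = 11388 ft.
B: ISA temp = 9°C, deviation +9°C, DA = 3000 + 120 × 9 = 4080 ft.
A is higher by 11388 − 4080 = 7308 ft.

A by 7308 ft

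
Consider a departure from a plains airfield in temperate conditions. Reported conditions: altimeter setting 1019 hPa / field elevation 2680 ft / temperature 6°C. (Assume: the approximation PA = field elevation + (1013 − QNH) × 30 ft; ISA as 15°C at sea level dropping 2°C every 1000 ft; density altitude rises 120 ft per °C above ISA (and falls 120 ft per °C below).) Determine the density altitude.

Pressure altitude = 2680 + (1013 − 1019) × 30 = 2680 + (-180) = 2500 ft.
ISA temperature at 2500 ft = 15 − 2 × (2500/1000) = 10°C.
ISA deviation = 6 − 10 = -4°C.
Density altitude = 2500 + 120 × (-4) = 2020 ft.

2020 ft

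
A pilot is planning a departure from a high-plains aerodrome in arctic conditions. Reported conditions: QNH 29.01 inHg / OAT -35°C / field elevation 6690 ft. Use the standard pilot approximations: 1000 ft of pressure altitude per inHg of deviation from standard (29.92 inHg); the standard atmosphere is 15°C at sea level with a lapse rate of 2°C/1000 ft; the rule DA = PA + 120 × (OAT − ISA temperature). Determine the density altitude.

3424 ft

Pressure altitude = 6690 + (29.92 − 29.01) × 1000 = 6690 + (+910) = 7600 ft.
ISA temperature at 7600 ft = 15 − 2 × (7600/1000) = -0.2°C.
ISA deviation = -35 − (-0.2) = -34.8°C.
Density altitude = 7600 + 120 × (-34.8) = 3424 ft.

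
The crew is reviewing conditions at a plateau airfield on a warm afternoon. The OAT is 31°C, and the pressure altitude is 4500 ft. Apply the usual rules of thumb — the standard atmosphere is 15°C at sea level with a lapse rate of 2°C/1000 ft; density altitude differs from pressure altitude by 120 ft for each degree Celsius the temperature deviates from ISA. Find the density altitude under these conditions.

ISA temperature at 4500 ft = 15 − 2 × (4500/1000) = 6°C.
ISA deviation = 31 − 6 = +25°C.
Density altitude = 4500 + 120 × (25) = 4500 + (+3000) = 7500 ft.

7500 ft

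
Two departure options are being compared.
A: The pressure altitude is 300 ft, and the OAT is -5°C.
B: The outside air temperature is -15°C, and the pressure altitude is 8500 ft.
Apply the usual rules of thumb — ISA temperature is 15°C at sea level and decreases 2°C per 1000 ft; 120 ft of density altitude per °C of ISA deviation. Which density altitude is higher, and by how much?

B by 8968 ft

A: ISA temp = 14.4°C, deviation -19.4°C, DA = 300 + 120 × (-19.4) = -2028 ft.
B: ISA temp = -2°C, deviation -13°C, DA = 8500 + 120 × (-13) = 6940 ft.
B is higher by 6940 − (-2028) = 8968 ft.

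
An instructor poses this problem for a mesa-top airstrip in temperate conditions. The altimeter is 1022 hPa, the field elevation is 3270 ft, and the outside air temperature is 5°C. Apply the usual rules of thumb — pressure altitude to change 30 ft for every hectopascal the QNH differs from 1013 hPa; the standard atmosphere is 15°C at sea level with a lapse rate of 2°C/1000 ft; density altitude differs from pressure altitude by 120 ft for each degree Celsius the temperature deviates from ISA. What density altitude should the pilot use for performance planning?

Pressure altitude = 3270 + (1013 − 1022) × 30 = 3270 + (-270) = 3000 ft.
ISA temperature at 3000 ft = 15 − 2 × (3000/1000) = 9°C.
ISA deviation = 5 − 9 = -4°C.
Density altitude = 3000 + 120 × (-4) = 2520 ft.

2520 ft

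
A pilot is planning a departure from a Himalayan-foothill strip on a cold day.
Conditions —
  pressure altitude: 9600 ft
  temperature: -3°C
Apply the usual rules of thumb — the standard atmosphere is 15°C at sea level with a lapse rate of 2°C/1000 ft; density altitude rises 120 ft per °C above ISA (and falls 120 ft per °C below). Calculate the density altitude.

9744 ft

ISA temperature at 9600 ft = 15 − 2 × (9600/1000) = -4.2°C.
ISA deviation = -3 − (-4.2) = +1.2°C.
Density altitude = 9600 + 120 × (1.2) = 9600 + (+144) = 9744 ft.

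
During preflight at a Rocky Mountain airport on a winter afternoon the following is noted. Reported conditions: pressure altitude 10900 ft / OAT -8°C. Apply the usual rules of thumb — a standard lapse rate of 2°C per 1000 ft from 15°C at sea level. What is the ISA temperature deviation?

ISA temperature at 10900 ft = 15 − 2 × (10900/1000) = -6.8°C.
Deviation = OAT − ISA = -8 − (-6.8) = -1.2°C.

ISA-1.2°C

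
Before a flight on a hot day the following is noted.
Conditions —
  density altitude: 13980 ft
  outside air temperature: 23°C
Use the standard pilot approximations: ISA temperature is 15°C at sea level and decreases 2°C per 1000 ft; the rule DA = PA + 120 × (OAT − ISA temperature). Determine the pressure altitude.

10500 ft

DA = PA + 120 × (OAT − (15 − 2·PA/1000)) = PA + 120·OAT − 1800 + 0.24·PA = 1.24·PA + 120·OAT − 1800.
So 1.24·PA = 13980 − 120 × 23 + 1800 = 13020.
PA = 13020 / 1.24 = 10500 ft.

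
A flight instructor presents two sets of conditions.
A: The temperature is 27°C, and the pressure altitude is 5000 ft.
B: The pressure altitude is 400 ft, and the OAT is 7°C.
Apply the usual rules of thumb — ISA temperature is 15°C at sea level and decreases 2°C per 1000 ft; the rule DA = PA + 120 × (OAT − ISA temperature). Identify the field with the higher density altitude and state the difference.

A by 8104 ft

A: ISA temp = 5°C, deviation +22°C, DA = 5000 + 120 × 22 = 7640 ft.
B: ISA temp = 14.2°C, deviation -7.2°C, DA = 400 + 120 × (-7.2) = -464 ft.
A is higher by 7640 − (-464) = 8104 ft.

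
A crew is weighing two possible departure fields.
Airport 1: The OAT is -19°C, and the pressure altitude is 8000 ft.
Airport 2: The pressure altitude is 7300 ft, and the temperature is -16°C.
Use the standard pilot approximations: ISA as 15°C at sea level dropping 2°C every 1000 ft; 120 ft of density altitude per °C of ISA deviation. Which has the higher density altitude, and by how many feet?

Airport 1: ISA temp = -1°C, deviation -18°C, DA = 8000 + 120 × (-18) = 5840 ft.
Airport 2: ISA temp = 0.4°C, deviation -16.4°C, DA = 7300 + 120 × (-16.4) = 5332 ft.
Airport 1 is higher by 5840 − 5332 = 508 ft.

Airport 1 by 508 ft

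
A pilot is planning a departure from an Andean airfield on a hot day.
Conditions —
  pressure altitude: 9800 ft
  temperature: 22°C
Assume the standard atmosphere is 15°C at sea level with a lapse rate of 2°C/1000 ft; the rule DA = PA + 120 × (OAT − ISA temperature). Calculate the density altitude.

ISA temperature at 9800 ft = 15 − 2 × (9800/1000) = -4.6°C.
ISA deviation = 22 − (-4.6) = +26.6°C.
Density altitude = 9800 + 120 × (26.6) = 9800 + (+3192) = 12992 ft.

12992 ft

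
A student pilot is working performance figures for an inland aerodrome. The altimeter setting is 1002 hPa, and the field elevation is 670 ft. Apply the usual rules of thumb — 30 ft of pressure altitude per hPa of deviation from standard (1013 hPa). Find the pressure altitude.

1000 ft

Pressure correction = (1013 − 1002) × 30 = +330 ft.
Pressure altitude = 670 + (+330) = 1000 ft.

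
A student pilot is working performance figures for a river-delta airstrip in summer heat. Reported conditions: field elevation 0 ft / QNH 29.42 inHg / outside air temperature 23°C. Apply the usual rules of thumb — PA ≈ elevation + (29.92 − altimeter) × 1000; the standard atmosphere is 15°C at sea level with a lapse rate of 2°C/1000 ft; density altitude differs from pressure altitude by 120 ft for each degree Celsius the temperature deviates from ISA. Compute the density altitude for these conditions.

1580 ft

Pressure altitude = 0 + (29.92 − 29.42) × 1000 = 0 + (+500) = 500 ft.
ISA temperature at 500 ft = 15 − 2 × (500/1000) = 14°C.
ISA deviation = 23 − 14 = +9°C.
Density altitude = 500 + 120 × (9) = 1580 ft.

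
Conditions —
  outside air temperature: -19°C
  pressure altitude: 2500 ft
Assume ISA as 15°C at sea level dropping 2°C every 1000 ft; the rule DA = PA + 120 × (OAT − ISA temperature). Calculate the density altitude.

ISA temperature at 2500 ft = 15 − 2 × (2500/1000) = 10°C.
ISA deviation = -19 − 10 = -29°C.
Density altitude = 2500 + 120 × (-29) = 2500 + (-3480) = -980 ft.

-980 ft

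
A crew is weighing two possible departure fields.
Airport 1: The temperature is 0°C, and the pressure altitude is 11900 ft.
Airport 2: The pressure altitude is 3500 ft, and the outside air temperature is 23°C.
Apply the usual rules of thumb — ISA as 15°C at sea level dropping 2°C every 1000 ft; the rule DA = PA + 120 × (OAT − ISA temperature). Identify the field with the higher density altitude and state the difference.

Airport 1 by 7656 ft

Airport 1: ISA temp = -8.8°C, deviation +8.8°C, DA = 11900 + 120 × 8.8 = 12956 ft.
Airport 2: ISA temp = 8°C, deviation +15°C, DA = 3500 + 120 × 15 = 5300 ft.
Airport 1 is higher by 12956 − 5300 = 7656 ft.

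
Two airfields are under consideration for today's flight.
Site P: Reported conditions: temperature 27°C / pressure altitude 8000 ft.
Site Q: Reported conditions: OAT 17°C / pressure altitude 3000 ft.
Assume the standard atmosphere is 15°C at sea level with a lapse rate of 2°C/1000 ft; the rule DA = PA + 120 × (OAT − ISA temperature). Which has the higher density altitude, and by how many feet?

Site P by 7400 ft

Site P: ISA temp = -1°C, deviation +28°C, DA = 8000 + 120 × 28 = 11360 ft.
Site Q: ISA temp = 9°C, deviation +8°C, DA = 3000 + 120 × 8 = 3960 ft.
Site P is higher by 11360 − 3960 = 7400 ft.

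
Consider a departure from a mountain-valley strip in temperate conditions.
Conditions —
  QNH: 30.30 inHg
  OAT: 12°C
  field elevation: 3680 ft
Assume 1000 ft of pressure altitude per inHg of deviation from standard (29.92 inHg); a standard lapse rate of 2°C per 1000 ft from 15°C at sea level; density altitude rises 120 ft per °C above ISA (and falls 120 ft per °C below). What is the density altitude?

Pressure altitude = 3680 + (29.92 − 30.30) × 1000 = 3680 + (-380) = 3300 ft.
ISA temperature at 3300 ft = 15 − 2 × (3300/1000) = 8.4°C.
ISA deviation = 12 − 8.4 = +3.6°C.
Density altitude = 3300 + 120 × (3.6) = 3732 ft.

3732 ft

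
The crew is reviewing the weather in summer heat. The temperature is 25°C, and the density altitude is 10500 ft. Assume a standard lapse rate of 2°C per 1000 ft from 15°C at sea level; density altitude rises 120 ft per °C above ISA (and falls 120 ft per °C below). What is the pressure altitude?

DA = PA + 120 × (OAT − (15 − 2·PA/1000)) = PA + 120·OAT − 1800 + 0.24·PA = 1.24·PA + 120·OAT − 1800.
So 1.24·PA = 10500 − 120 × 25 + 1800 = 9300.
PA = 9300 / 1.24 = 7500 ft.

7500 ft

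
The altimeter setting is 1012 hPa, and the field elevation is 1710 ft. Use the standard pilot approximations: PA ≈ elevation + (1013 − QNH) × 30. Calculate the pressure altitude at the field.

1740 ft

Pressure correction = (1013 − 1012) × 30 = +30 ft.
Pressure altitude = 1710 + (+30) = 1740 ft.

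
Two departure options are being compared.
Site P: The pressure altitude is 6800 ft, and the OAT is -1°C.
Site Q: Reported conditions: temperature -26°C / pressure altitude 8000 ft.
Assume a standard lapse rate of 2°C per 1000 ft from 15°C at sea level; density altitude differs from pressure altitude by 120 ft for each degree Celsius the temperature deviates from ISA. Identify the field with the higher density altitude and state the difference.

Site P: ISA temp = 1.4°C, deviation -2.4°C, DA = 6800 + 120 × (-2.4) = 6512 ft.
Site Q: ISA temp = -1°C, deviation -25°C, DA = 8000 + 120 × (-25) = 5000 ft.
Site P is higher by 6512 − 5000 = 1512 ft.

Site P by 1512 ft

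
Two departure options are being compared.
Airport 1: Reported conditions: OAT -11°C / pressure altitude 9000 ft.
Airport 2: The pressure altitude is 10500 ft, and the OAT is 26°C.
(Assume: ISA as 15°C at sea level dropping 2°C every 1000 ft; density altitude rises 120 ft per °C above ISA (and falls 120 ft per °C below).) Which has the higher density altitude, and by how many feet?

Airport 1: ISA temp = -3°C, deviation -8°C, DA = 9000 + 120 × (-8) = 8040 ft.
Airport 2: ISA temp = -6°C, deviation +32°C, DA = 10500 + 120 × 32 = 14340 ft.
Airport 2 is higher by 14340 − 8040 = 6300 ft.

Airport 2 by 6300 ft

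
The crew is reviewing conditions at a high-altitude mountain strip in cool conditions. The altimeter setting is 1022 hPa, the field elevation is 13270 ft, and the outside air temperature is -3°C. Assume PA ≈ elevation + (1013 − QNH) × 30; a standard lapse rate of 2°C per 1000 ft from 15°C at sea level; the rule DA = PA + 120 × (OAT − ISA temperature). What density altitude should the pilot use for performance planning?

Pressure altitude = 13270 + (1013 − 1022) × 30 = 13270 + (-270) = 13000 ft.
ISA temperature at 13000 ft = 15 − 2 × (13000/1000) = -11°C.
ISA deviation = -3 − (-11) = +8°C.
Density altitude = 13000 + 120 × (8) = 13960 ft.

13960 ft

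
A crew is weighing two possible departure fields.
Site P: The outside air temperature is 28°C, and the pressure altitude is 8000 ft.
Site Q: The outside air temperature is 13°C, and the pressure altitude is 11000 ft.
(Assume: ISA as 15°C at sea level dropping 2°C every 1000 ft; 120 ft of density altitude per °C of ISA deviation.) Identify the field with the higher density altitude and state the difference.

Site P: ISA temp = -1°C, deviation +29°C, DA = 8000 + 120 × 29 = 11480 ft.
Site Q: ISA temp = -7°C, deviation +20°C, DA = 11000 + 120 × 20 = 13400 ft.
Site Q is higher by 13400 − 11480 = 1920 ft.

Site Q by 1920 ft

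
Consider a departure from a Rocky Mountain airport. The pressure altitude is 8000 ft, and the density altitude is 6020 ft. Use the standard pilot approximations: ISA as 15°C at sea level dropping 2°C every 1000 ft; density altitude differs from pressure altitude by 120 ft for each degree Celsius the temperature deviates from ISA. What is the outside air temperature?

-17.5°C

Density altitude − pressure altitude = 6020 − 8000 = -1980 ft.
At 120 ft/°C that is an ISA deviation of -1980/120 = -16.5°C.
ISA temperature at 8000 ft = 15 − 2 × (8000/1000) = -1°C.
OAT = ISA + deviation = -1 + (-16.5) = -17.5°C.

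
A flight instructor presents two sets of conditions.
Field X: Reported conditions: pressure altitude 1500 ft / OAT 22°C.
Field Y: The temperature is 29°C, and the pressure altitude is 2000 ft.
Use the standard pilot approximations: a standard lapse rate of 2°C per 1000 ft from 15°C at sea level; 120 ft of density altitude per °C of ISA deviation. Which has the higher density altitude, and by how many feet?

Field Y by 1460 ft

Field X: ISA temp = 12°C, deviation +10°C, DA = 1500 + 120 × 10 = 2700 ft.
Field Y: ISA temp = 11°C, deviation +18°C, DA = 2000 + 120 × 18 = 4160 ft.
Field Y is higher by 4160 − 2700 = 1460 ft.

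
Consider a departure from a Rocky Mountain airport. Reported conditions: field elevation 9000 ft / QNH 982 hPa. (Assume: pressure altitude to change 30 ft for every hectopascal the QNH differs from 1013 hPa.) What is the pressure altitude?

Pressure correction = (1013 − 982) × 30 = +930 ft.
Pressure altitude = 9000 + (+930) = 9930 ft.

9930 ft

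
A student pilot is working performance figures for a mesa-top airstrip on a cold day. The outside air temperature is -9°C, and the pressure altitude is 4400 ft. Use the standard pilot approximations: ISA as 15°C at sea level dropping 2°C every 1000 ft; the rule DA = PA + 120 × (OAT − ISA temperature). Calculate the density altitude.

2576 ft

ISA temperature at 4400 ft = 15 − 2 × (4400/1000) = 6.2°C.
ISA deviation = -9 − 6.2 = -15.2°C.
Density altitude = 4400 + 120 × (-15.2) = 4400 + (-1824) = 2576 ft.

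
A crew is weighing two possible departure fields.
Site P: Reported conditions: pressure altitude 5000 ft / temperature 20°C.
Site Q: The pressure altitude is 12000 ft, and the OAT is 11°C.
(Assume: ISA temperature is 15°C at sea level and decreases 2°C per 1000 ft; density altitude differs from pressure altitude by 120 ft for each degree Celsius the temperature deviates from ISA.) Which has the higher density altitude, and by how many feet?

Site P: ISA temp = 5°C, deviation +15°C, DA = 5000 + 120 × 15 = 6800 ft.
Site Q: ISA temp = -9°C, deviation +20°C, DA = 12000 + 120 × 20 = 14400 ft.
Site Q is higher by 14400 − 6800 = 7600 ft.

Site Q by 7600 ft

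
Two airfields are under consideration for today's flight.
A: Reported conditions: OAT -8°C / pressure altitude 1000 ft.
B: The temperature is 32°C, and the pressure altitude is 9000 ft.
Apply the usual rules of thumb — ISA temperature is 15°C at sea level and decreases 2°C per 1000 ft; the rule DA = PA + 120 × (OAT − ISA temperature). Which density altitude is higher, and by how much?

B by 14720 ft

A: ISA temp = 13°C, deviation -21°C, DA = 1000 + 120 × (-21) = -1520 ft.
B: ISA temp = -3°C, deviation +35°C, DA = 9000 + 120 × 35 = 13200 ft.
B is higher by 13200 − (-1520) = 14720 ft.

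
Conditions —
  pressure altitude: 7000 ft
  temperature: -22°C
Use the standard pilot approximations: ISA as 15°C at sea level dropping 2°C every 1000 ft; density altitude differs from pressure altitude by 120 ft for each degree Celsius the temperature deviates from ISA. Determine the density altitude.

4240 ft

ISA temperature at 7000 ft = 15 − 2 × (7000/1000) = 1°C.
ISA deviation = -22 − 1 = -23°C.
Density altitude = 7000 + 120 × (-23) = 7000 + (-2760) = 4240 ft.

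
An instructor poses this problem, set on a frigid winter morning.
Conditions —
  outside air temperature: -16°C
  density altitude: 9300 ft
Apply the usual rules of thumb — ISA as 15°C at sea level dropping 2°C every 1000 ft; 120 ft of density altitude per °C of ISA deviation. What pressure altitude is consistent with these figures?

DA = PA + 120 × (OAT − (15 − 2·PA/1000)) = PA + 120·OAT − 1800 + 0.24·PA = 1.24·PA + 120·OAT − 1800.
So 1.24·PA = 9300 − 120 × (-16) + 1800 = 13020.
PA = 13020 / 1.24 = 10500 ft.

10500 ft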